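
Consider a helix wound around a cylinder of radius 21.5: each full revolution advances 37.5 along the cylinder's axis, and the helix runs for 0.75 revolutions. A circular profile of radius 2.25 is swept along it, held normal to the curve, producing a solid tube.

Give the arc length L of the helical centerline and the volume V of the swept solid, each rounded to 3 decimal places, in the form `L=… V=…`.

L=105.148 V=1672.301

2πR = 2π·21.5 = 135.088484
per-turn = √(135.088484² + 37.5²) = √(18248.8985 + 1406.25) = √19655.1485 = 140.196821
L = 0.75 × 140.196821 = 105.147616
V = π·2.25² × L = 15.904313 × 105.147616 = 1672.300569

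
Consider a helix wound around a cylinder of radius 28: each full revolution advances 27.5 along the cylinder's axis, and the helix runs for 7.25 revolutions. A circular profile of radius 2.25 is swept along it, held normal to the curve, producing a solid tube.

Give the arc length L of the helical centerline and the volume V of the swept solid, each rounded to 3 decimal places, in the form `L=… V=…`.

L=1290.975 V=20532.071

2πR = 2π·28 = 175.929189
per-turn = √(175.929189² + 27.5²) = √(30951.0794 + 756.25) = √31707.3294 = 178.065520
L = 7.25 × 178.065520 = 1290.975020
V = π·2.25² × L = 15.904313 × 1290.975020 = 20532.070543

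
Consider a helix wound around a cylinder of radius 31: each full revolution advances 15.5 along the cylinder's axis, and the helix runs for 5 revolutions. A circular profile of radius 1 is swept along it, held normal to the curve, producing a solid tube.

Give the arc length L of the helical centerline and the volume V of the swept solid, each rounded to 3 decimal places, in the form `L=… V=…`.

L=976.972 V=3069.250

2πR = 2π·31 = 194.778745
per-turn = √(194.778745² + 15.5²) = √(37938.7593 + 240.25) = √38179.0093 = 195.394497
L = 5 × 195.394497 = 976.972483
V = π·1² × L = 3.141593 × 976.972483 = 3069.249576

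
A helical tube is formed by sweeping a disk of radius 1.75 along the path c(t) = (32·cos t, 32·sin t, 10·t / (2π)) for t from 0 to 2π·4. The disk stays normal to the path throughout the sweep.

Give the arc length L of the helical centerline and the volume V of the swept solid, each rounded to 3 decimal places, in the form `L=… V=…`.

L=805.242 V=7747.334

2πR = 2π·32 = 201.061930
per-turn = √(201.061930² + 10²) = √(40425.8996 + 100) = √40525.8996 = 201.310456
L = 4 × 201.310456 = 805.241823
V = π·1.75² × L = 9.621128 × 805.241823 = 7747.334252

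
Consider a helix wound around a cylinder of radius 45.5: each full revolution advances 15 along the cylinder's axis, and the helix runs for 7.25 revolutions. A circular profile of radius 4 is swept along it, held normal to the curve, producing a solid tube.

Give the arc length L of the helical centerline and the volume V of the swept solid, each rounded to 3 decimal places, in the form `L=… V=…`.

2πR = 2π·45.5 = 285.884931
per-turn = √(285.884931² + 15²) = √(81730.1940 + 225) = √81955.1940 = 286.278176
L = 7.25 × 286.278176 = 2075.516776
V = π·4² × L = 50.265482 × 2075.516776 = 104326.852089

L=2075.517 V=104326.852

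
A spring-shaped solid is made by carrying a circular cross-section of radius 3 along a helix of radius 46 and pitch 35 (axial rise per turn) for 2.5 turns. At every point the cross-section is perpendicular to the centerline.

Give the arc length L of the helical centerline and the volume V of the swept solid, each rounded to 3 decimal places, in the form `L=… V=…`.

2πR = 2π·46 = 289.026524
per-turn = √(289.026524² + 35²) = √(83536.3317 + 1225) = √84761.3317 = 291.137994
L = 2.5 × 291.137994 = 727.844985
V = π·3² × L = 28.274334 × 727.844985 = 20579.332133

L=727.845 V=20579.332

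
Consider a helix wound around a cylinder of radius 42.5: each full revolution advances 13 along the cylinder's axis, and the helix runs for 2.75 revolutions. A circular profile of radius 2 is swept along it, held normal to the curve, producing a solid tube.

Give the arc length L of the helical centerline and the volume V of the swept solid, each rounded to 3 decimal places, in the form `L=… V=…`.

L=735.217 V=9239.009

2πR = 2π·42.5 = 267.035376
per-turn = √(267.035376² + 13²) = √(71307.8918 + 169) = √71476.8918 = 267.351626
L = 2.75 × 267.351626 = 735.216971
V = π·2² × L = 12.566371 × 735.216971 = 9239.008938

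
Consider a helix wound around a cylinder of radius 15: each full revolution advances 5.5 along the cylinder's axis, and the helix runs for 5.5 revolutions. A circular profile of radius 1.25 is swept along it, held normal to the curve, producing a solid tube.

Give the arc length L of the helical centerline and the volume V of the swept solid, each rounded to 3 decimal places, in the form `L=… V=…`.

L=519.245 V=2548.836

2πR = 2π·15 = 94.247780
per-turn = √(94.247780² + 5.5²) = √(8882.6440 + 30.25) = √8912.8940 = 94.408124
L = 5.5 × 94.408124 = 519.244684
V = π·1.25² × L = 4.908739 × 519.244684 = 2548.836384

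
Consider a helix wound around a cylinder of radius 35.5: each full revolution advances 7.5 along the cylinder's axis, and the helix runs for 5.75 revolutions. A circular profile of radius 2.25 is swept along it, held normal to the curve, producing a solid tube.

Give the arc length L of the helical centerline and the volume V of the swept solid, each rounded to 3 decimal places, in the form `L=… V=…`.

L=1283.280 V=20409.687

2πR = 2π·35.5 = 223.053078
per-turn = √(223.053078² + 7.5²) = √(49752.6758 + 56.25) = √49808.9258 = 223.179134
L = 5.75 × 223.179134 = 1283.280020
V = π·2.25² × L = 15.904313 × 1283.280020 = 20409.686854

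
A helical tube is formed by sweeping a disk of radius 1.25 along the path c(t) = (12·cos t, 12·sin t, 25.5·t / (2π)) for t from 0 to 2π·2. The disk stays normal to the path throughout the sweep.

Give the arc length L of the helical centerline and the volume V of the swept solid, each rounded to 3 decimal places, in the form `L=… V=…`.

2πR = 2π·12 = 75.398224
per-turn = √(75.398224² + 25.5²) = √(5684.8921 + 650.25) = √6335.1421 = 79.593606
L = 2 × 79.593606 = 159.187212
V = π·1.25² × L = 4.908739 × 159.187212 = 781.408401

L=159.187 V=781.408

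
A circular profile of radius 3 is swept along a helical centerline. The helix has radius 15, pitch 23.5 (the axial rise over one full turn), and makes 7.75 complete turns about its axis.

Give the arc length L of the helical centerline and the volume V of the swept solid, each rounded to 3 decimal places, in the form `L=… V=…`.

2πR = 2π·15 = 94.247780
per-turn = √(94.247780² + 23.5²) = √(8882.6440 + 552.25) = √9434.8940 = 97.133382
L = 7.75 × 97.133382 = 752.783713
V = π·3² × L = 28.274334 × 752.783713 = 21284.458042

L=752.784 V=21284.458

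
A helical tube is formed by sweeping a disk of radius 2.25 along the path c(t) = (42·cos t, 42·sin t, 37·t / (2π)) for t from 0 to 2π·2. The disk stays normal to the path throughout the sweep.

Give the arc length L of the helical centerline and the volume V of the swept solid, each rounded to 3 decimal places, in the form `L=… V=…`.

L=532.950 V=8476.204

2πR = 2π·42 = 263.893783
per-turn = √(263.893783² + 37²) = √(69639.9287 + 1369) = √71008.9287 = 266.475006
L = 2 × 266.475006 = 532.950011
V = π·2.25² × L = 15.904313 × 532.950011 = 8476.203692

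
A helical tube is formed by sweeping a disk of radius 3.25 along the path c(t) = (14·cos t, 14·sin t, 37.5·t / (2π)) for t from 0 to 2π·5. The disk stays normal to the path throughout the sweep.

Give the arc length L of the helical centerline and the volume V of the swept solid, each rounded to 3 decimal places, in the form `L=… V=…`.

L=478.122 V=15865.552

2πR = 2π·14 = 87.964594
per-turn = √(87.964594² + 37.5²) = √(7737.7699 + 1406.25) = √9144.0199 = 95.624368
L = 5 × 95.624368 = 478.121842
V = π·3.25² × L = 33.183072 × 478.121842 = 15865.551717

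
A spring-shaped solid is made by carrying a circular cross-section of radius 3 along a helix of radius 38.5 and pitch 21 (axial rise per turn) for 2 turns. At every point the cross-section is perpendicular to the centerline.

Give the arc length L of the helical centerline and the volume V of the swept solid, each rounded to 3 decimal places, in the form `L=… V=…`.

2πR = 2π·38.5 = 241.902634
per-turn = √(241.902634² + 21²) = √(58516.8845 + 441) = √58957.8845 = 242.812447
L = 2 × 242.812447 = 485.624894
V = π·3² × L = 28.274334 × 485.624894 = 13730.720403

L=485.625 V=13730.720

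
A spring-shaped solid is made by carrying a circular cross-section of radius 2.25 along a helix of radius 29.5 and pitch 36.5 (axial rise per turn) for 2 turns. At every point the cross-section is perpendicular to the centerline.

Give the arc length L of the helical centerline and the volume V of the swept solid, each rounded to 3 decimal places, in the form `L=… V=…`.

L=377.827 V=6009.082

2πR = 2π·29.5 = 185.353967
per-turn = √(185.353967² + 36.5²) = √(34356.0929 + 1332.25) = √35688.3429 = 188.913586
L = 2 × 188.913586 = 377.827172
V = π·2.25² × L = 15.904313 × 377.827172 = 6009.081527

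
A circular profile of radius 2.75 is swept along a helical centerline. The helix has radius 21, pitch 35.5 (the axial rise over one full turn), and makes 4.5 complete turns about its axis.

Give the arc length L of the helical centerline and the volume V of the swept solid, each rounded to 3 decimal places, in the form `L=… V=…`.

2πR = 2π·21 = 131.946891
per-turn = √(131.946891² + 35.5²) = √(17409.9822 + 1260.25) = √18670.2322 = 136.639058
L = 4.5 × 136.639058 = 614.875761
V = π·2.75² × L = 23.758294 × 614.875761 = 14608.399373

L=614.876 V=14608.399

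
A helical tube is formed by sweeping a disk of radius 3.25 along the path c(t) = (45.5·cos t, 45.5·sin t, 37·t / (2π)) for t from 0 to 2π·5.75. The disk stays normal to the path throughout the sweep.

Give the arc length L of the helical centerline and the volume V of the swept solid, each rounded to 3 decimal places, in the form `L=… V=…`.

2πR = 2π·45.5 = 285.884931
per-turn = √(285.884931² + 37²) = √(81730.1940 + 1369) = √83099.1940 = 288.269308
L = 5.75 × 288.269308 = 1657.548522
V = π·3.25² × L = 33.183072 × 1657.548522 = 55002.552621

L=1657.549 V=55002.553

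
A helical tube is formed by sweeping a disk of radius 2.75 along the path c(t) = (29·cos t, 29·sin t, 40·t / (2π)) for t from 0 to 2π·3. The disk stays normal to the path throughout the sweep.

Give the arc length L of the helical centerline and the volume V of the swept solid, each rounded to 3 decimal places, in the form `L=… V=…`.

L=559.654 V=13296.415

2πR = 2π·29 = 182.212374
per-turn = √(182.212374² + 40²) = √(33201.3492 + 1600) = √34801.3492 = 186.551197
L = 3 × 186.551197 = 559.653592
V = π·2.75² × L = 23.758294 × 559.653592 = 13296.414821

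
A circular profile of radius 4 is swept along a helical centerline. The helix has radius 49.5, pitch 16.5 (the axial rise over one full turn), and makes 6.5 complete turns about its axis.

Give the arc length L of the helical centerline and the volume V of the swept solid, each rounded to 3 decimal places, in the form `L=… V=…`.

L=2024.458 V=101760.346

2πR = 2π·49.5 = 311.017673
per-turn = √(311.017673² + 16.5²) = √(96731.9927 + 272.25) = √97004.2427 = 311.455041
L = 6.5 × 311.455041 = 2024.457768
V = π·4² × L = 50.265482 × 2024.457768 = 101760.346437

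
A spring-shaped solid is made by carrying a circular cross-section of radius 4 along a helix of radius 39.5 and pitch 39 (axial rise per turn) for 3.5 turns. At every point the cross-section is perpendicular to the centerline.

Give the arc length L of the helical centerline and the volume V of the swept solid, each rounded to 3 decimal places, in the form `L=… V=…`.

L=879.310 V=44198.931

2πR = 2π·39.5 = 248.185820
per-turn = √(248.185820² + 39²) = √(61596.2011 + 1521) = √63117.2011 = 251.231370
L = 3.5 × 251.231370 = 879.309794
V = π·4² × L = 50.265482 × 879.309794 = 44198.931003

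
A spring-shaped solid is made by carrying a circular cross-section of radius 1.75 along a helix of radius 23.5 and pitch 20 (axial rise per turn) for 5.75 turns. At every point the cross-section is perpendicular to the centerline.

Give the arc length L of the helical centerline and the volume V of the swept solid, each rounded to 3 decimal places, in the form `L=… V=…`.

L=856.768 V=8243.078

2πR = 2π·23.5 = 147.654855
per-turn = √(147.654855² + 20²) = √(21801.9561 + 400) = √22201.9561 = 149.003208
L = 5.75 × 149.003208 = 856.768448
V = π·1.75² × L = 9.621128 × 856.768448 = 8243.078482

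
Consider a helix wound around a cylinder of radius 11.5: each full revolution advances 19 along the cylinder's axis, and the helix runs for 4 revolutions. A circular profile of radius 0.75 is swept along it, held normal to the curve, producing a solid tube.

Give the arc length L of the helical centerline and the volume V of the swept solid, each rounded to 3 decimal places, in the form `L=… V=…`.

2πR = 2π·11.5 = 72.256631
per-turn = √(72.256631² + 19²) = √(5221.0207 + 361) = √5582.0207 = 74.712922
L = 4 × 74.712922 = 298.851688
V = π·0.75² × L = 1.767146 × 298.851688 = 528.114526

L=298.852 V=528.115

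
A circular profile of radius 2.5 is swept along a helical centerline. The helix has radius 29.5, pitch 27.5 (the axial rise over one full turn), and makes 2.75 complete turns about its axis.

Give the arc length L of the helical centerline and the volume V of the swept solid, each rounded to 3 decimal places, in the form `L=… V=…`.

2πR = 2π·29.5 = 185.353967
per-turn = √(185.353967² + 27.5²) = √(34356.0929 + 756.25) = √35112.3429 = 187.382878
L = 2.75 × 187.382878 = 515.302914
V = π·2.5² × L = 19.634954 × 515.302914 = 10117.949059

L=515.303 V=10117.949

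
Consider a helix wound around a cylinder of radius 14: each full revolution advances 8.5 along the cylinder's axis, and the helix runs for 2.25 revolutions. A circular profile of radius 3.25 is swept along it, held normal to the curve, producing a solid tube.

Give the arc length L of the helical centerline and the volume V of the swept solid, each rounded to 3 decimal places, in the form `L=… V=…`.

2πR = 2π·14 = 87.964594
per-turn = √(87.964594² + 8.5²) = √(7737.7699 + 72.25) = √7810.0199 = 88.374317
L = 2.25 × 88.374317 = 198.842213
V = π·3.25² × L = 33.183072 × 198.842213 = 6598.195536

L=198.842 V=6598.196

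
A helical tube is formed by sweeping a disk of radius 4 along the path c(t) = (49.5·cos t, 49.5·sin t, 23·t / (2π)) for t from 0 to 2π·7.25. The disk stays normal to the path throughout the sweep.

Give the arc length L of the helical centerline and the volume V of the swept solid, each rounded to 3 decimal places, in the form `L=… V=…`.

L=2261.035 V=113652.034

2πR = 2π·49.5 = 311.017673
per-turn = √(311.017673² + 23²) = √(96731.9927 + 529) = √97260.9927 = 311.866947
L = 7.25 × 311.866947 = 2261.035367
V = π·4² × L = 50.265482 × 2261.035367 = 113652.033573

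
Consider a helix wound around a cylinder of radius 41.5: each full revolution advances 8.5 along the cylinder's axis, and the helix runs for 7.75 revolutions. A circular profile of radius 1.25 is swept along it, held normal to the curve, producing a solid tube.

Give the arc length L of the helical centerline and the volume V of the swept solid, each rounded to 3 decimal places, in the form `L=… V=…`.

L=2021.903 V=9924.993

2πR = 2π·41.5 = 260.752190
per-turn = √(260.752190² + 8.5²) = √(67991.7047 + 72.25) = √68063.9547 = 260.890695
L = 7.75 × 260.890695 = 2021.902886
V = π·1.25² × L = 4.908739 × 2021.902886 = 9924.992583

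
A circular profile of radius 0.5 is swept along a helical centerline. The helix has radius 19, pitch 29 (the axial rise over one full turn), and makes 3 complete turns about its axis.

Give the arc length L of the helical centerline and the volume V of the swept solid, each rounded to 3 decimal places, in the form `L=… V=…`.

2πR = 2π·19 = 119.380521
per-turn = √(119.380521² + 29²) = √(14251.7088 + 841) = √15092.7088 = 122.852386
L = 3 × 122.852386 = 368.557158
V = π·0.5² × L = 0.785398 × 368.557158 = 289.464115

L=368.557 V=289.464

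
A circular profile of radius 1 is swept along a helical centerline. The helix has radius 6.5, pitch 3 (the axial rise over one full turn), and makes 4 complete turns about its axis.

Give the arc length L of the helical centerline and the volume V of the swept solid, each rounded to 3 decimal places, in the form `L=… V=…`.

2πR = 2π·6.5 = 40.840704
per-turn = √(40.840704² + 3²) = √(1667.9631 + 9) = √1676.9631 = 40.950740
L = 4 × 40.950740 = 163.802962
V = π·1² × L = 3.141593 × 163.802962 = 514.602181

L=163.803 V=514.602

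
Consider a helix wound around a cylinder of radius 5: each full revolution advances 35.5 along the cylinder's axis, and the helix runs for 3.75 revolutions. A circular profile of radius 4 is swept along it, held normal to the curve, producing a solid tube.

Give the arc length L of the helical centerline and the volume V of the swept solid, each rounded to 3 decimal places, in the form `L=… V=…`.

L=177.768 V=8935.585

2πR = 2π·5 = 31.415927
per-turn = √(31.415927² + 35.5²) = √(986.9604 + 1260.25) = √2247.2104 = 47.404751
L = 3.75 × 47.404751 = 177.767817
V = π·4² × L = 50.265482 × 177.767817 = 8935.585094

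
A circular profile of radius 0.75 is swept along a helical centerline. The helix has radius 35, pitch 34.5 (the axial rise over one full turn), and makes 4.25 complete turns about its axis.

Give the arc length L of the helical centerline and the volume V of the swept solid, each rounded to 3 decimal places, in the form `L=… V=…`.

L=946.055 V=1671.818

2πR = 2π·35 = 219.911486
per-turn = √(219.911486² + 34.5²) = √(48361.0616 + 1190.25) = √49551.3116 = 222.601239
L = 4.25 × 222.601239 = 946.055265
V = π·0.75² × L = 1.767146 × 946.055265 = 1671.817653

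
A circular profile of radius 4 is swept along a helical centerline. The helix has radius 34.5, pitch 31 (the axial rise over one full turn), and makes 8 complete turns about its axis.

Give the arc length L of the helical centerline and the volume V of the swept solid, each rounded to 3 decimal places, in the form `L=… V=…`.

L=1751.802 V=88055.197

2πR = 2π·34.5 = 216.769893
per-turn = √(216.769893² + 31²) = √(46989.1866 + 961) = √47950.1866 = 218.975310
L = 8 × 218.975310 = 1751.802483
V = π·4² × L = 50.265482 × 1751.802483 = 88055.196978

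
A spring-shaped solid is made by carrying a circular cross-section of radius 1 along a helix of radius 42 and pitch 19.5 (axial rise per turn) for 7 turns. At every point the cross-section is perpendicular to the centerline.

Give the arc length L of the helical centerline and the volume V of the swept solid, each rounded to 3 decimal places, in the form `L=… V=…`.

L=1852.293 V=5819.150

2πR = 2π·42 = 263.893783
per-turn = √(263.893783² + 19.5²) = √(69639.9287 + 380.25) = √70020.1787 = 264.613262
L = 7 × 264.613262 = 1852.292837
V = π·1² × L = 3.141593 × 1852.292837 = 5819.149569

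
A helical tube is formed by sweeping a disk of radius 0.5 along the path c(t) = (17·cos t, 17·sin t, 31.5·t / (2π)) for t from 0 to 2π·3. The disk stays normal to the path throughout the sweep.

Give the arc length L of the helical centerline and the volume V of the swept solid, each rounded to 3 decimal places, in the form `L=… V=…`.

2πR = 2π·17 = 106.814150
per-turn = √(106.814150² + 31.5²) = √(11409.2627 + 992.25) = √12401.5127 = 111.362079
L = 3 × 111.362079 = 334.086238
V = π·0.5² × L = 0.785398 × 334.086238 = 262.390717

L=334.086 V=262.391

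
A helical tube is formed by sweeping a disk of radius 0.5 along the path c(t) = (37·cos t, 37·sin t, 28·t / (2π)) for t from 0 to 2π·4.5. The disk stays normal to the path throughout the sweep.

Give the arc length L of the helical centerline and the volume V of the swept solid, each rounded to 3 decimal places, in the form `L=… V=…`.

2πR = 2π·37 = 232.477856
per-turn = √(232.477856² + 28²) = √(54045.9537 + 784) = √54829.9537 = 234.157967
L = 4.5 × 234.157967 = 1053.710853
V = π·0.5² × L = 0.785398 × 1053.710853 = 827.582569

L=1053.711 V=827.583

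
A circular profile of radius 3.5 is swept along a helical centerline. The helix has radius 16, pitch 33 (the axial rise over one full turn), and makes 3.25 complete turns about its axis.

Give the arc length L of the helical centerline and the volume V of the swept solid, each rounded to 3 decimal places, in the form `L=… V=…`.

2πR = 2π·16 = 100.530965
per-turn = √(100.530965² + 33²) = √(10106.4749 + 1089) = √11195.4749 = 105.808671
L = 3.25 × 105.808671 = 343.878181
V = π·3.5² × L = 38.484510 × 343.878181 = 13233.983316

L=343.878 V=13233.983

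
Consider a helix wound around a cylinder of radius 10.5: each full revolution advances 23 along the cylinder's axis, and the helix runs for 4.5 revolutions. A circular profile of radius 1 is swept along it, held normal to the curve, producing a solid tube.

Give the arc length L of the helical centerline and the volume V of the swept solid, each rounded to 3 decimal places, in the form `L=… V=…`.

L=314.405 V=987.731

2πR = 2π·10.5 = 65.973446
per-turn = √(65.973446² + 23²) = √(4352.4955 + 529) = √4881.4955 = 69.867700
L = 4.5 × 69.867700 = 314.404651
V = π·1² × L = 3.141593 × 314.404651 = 987.731342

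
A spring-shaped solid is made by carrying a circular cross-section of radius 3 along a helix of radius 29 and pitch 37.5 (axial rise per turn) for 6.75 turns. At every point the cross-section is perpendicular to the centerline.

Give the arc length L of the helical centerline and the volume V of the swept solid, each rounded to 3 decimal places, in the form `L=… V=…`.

L=1255.710 V=35504.377

2πR = 2π·29 = 182.212374
per-turn = √(182.212374² + 37.5²) = √(33201.3492 + 1406.25) = √34607.5992 = 186.031178
L = 6.75 × 186.031178 = 1255.710452
V = π·3² × L = 28.274334 × 1255.710452 = 35504.376574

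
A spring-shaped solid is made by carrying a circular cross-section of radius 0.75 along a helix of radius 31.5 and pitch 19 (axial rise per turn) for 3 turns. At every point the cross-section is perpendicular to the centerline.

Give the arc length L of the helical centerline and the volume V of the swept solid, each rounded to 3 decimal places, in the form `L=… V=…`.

2πR = 2π·31.5 = 197.920337
per-turn = √(197.920337² + 19²) = √(39172.4599 + 361) = √39533.4599 = 198.830229
L = 3 × 198.830229 = 596.490686
V = π·0.75² × L = 1.767146 × 596.490686 = 1054.086051

L=596.491 V=1054.086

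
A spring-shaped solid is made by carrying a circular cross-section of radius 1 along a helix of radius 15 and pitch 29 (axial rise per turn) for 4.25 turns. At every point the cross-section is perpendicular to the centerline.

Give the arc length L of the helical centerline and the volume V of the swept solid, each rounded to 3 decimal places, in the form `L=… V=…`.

L=419.086 V=1316.598

2πR = 2π·15 = 94.247780
per-turn = √(94.247780² + 29²) = √(8882.6440 + 841) = √9723.6440 = 98.608539
L = 4.25 × 98.608539 = 419.086291
V = π·1² × L = 3.141593 × 419.086291 = 1316.598412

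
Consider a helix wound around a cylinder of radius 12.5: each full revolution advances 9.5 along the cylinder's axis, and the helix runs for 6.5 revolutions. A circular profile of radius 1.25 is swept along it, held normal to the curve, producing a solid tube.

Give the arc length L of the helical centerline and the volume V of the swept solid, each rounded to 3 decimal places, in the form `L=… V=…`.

L=514.230 V=2524.220

2πR = 2π·12.5 = 78.539816
per-turn = √(78.539816² + 9.5²) = √(6168.5028 + 90.25) = √6258.7528 = 79.112279
L = 6.5 × 79.112279 = 514.229816
V = π·1.25² × L = 4.908739 × 514.229816 = 2524.219707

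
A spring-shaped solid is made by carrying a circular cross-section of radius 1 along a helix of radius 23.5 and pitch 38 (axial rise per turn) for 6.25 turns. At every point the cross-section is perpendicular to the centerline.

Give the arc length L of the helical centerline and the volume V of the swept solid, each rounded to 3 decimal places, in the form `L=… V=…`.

L=952.914 V=2993.668

2πR = 2π·23.5 = 147.654855
per-turn = √(147.654855² + 38²) = √(21801.9561 + 1444) = √23245.9561 = 152.466246
L = 6.25 × 152.466246 = 952.914037
V = π·1² × L = 3.141593 × 952.914037 = 2993.667737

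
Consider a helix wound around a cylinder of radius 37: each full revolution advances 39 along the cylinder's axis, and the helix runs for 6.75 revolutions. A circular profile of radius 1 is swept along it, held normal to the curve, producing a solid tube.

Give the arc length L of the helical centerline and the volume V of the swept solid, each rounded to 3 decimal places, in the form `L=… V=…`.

L=1591.153 V=4998.756

2πR = 2π·37 = 232.477856
per-turn = √(232.477856² + 39²) = √(54045.9537 + 1521) = √55566.9537 = 235.726438
L = 6.75 × 235.726438 = 1591.153458
V = π·1² × L = 3.141593 × 1591.153458 = 4998.756015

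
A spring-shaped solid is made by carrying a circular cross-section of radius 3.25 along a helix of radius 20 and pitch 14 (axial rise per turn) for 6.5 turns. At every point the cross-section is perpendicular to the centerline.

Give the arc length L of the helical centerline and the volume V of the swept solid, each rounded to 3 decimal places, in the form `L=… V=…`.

2πR = 2π·20 = 125.663706
per-turn = √(125.663706² + 14²) = √(15791.3670 + 196) = √15987.3670 = 126.441160
L = 6.5 × 126.441160 = 821.867543
V = π·3.25² × L = 33.183072 × 821.867543 = 27272.090171

L=821.868 V=27272.090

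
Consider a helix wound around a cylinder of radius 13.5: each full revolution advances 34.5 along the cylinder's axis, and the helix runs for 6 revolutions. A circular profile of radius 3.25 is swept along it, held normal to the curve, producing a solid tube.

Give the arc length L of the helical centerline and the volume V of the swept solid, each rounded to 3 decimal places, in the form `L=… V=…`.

L=549.424 V=18231.581

2πR = 2π·13.5 = 84.823002
per-turn = √(84.823002² + 34.5²) = √(7194.9416 + 1190.25) = √8385.1916 = 91.570692
L = 6 × 91.570692 = 549.424151
V = π·3.25² × L = 33.183072 × 549.424151 = 18231.581389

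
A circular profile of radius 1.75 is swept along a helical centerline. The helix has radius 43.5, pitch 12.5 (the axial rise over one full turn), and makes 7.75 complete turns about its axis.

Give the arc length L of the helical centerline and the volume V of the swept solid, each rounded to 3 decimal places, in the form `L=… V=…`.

2πR = 2π·43.5 = 273.318561
per-turn = √(273.318561² + 12.5²) = √(74703.0357 + 156.25) = √74859.2857 = 273.604250
L = 7.75 × 273.604250 = 2120.432939
V = π·1.75² × L = 9.621128 × 2120.432939 = 20400.955663

L=2120.433 V=20400.956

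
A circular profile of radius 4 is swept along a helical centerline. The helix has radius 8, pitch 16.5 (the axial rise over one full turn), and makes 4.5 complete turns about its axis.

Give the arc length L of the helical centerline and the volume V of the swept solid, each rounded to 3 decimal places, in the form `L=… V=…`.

L=238.070 V=11966.679

2πR = 2π·8 = 50.265482
per-turn = √(50.265482² + 16.5²) = √(2526.6187 + 272.25) = √2798.8687 = 52.904336
L = 4.5 × 52.904336 = 238.069510
V = π·4² × L = 50.265482 × 238.069510 = 11966.678792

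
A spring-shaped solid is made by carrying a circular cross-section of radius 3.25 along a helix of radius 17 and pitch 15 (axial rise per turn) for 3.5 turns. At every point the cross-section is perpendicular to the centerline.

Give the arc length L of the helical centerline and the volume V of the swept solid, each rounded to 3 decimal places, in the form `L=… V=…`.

2πR = 2π·17 = 106.814150
per-turn = √(106.814150² + 15²) = √(11409.2627 + 225) = √11634.2627 = 107.862239
L = 3.5 × 107.862239 = 377.517838
V = π·3.25² × L = 33.183072 × 377.517838 = 12527.201748

L=377.518 V=12527.202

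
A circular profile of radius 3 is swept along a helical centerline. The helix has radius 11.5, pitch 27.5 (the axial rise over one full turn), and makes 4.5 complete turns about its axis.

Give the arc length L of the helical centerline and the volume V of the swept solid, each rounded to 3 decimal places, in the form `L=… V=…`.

2πR = 2π·11.5 = 72.256631
per-turn = √(72.256631² + 27.5²) = √(5221.0207 + 756.25) = √5977.2707 = 77.312811
L = 4.5 × 77.312811 = 347.907649
V = π·3² × L = 28.274334 × 347.907649 = 9836.857029

L=347.908 V=9836.857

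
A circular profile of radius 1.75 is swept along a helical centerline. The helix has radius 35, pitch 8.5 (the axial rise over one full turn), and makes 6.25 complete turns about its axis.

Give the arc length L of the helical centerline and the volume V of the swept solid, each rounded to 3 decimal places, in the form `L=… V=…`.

2πR = 2π·35 = 219.911486
per-turn = √(219.911486² + 8.5²) = √(48361.0616 + 72.25) = √48433.3116 = 220.075695
L = 6.25 × 220.075695 = 1375.473094
V = π·1.75² × L = 9.621128 × 1375.473094 = 13233.602015

L=1375.473 V=13233.602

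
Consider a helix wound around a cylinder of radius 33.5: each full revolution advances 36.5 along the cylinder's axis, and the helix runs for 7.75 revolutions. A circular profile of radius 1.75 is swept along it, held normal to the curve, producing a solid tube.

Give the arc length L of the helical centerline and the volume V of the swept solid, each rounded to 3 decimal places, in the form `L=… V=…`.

L=1655.617 V=15928.899

2πR = 2π·33.5 = 210.486708
per-turn = √(210.486708² + 36.5²) = √(44304.6542 + 1332.25) = √45636.9042 = 213.627957
L = 7.75 × 213.627957 = 1655.616669
V = π·1.75² × L = 9.621128 × 1655.616669 = 15928.899070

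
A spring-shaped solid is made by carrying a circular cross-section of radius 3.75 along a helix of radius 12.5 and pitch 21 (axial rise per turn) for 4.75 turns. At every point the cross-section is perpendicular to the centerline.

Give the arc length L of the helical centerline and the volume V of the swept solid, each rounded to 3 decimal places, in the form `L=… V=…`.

L=386.170 V=17060.447

2πR = 2π·12.5 = 78.539816
per-turn = √(78.539816² + 21²) = √(6168.5028 + 441) = √6609.5028 = 81.298848
L = 4.75 × 81.298848 = 386.169530
V = π·3.75² × L = 44.178647 × 386.169530 = 17060.447224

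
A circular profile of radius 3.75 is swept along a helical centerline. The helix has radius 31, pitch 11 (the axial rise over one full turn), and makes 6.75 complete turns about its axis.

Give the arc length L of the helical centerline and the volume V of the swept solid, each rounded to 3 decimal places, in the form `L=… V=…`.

L=1316.851 V=58176.716

2πR = 2π·31 = 194.778745
per-turn = √(194.778745² + 11²) = √(37938.7593 + 121) = √38059.7593 = 195.089106
L = 6.75 × 195.089106 = 1316.851466
V = π·3.75² × L = 44.178647 × 1316.851466 = 58176.715668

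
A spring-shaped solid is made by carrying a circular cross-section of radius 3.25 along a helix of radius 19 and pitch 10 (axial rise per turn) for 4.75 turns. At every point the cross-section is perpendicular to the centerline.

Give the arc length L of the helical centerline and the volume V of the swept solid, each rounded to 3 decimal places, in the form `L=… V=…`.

L=569.043 V=18882.609

2πR = 2π·19 = 119.380521
per-turn = √(119.380521² + 10²) = √(14251.7088 + 100) = √14351.7088 = 119.798618
L = 4.75 × 119.798618 = 569.043433
V = π·3.25² × L = 33.183072 × 569.043433 = 18882.609442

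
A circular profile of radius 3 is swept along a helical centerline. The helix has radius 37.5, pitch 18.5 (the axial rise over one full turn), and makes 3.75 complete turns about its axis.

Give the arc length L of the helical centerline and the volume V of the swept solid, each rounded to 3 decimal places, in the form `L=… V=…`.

2πR = 2π·37.5 = 235.619449
per-turn = √(235.619449² + 18.5²) = √(55516.5248 + 342.25) = √55858.7748 = 236.344610
L = 3.75 × 236.344610 = 886.292288
V = π·3² × L = 28.274334 × 886.292288 = 25059.324072

L=886.292 V=25059.324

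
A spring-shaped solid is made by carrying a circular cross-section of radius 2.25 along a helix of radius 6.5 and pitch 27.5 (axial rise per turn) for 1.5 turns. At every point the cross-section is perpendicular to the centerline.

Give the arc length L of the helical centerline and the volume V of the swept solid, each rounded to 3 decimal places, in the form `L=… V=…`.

L=73.854 V=1174.604

2πR = 2π·6.5 = 40.840704
per-turn = √(40.840704² + 27.5²) = √(1667.9631 + 756.25) = √2424.2131 = 49.236299
L = 1.5 × 49.236299 = 73.854449
V = π·2.25² × L = 15.904313 × 73.854449 = 1174.604252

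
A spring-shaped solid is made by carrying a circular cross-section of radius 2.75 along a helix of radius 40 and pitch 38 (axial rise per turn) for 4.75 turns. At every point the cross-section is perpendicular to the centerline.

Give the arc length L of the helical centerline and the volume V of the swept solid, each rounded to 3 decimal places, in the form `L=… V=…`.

2πR = 2π·40 = 251.327412
per-turn = √(251.327412² + 38²) = √(63165.4682 + 1444) = √64609.4682 = 254.183926
L = 4.75 × 254.183926 = 1207.373648
V = π·2.75² × L = 23.758294 × 1207.373648 = 28685.138628

L=1207.374 V=28685.139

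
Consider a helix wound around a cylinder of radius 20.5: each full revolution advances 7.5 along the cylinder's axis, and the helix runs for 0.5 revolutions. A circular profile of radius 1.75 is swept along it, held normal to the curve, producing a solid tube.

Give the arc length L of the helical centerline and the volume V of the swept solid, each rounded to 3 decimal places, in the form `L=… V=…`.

2πR = 2π·20.5 = 128.805299
per-turn = √(128.805299² + 7.5²) = √(16590.8050 + 56.25) = √16647.0550 = 129.023467
L = 0.5 × 129.023467 = 64.511733
V = π·1.75² × L = 9.621128 × 64.511733 = 620.675613

L=64.512 V=620.676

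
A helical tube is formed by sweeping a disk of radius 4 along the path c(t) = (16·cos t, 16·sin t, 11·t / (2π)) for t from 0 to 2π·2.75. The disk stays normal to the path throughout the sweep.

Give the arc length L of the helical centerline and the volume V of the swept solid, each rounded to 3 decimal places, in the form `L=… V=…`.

2πR = 2π·16 = 100.530965
per-turn = √(100.530965² + 11²) = √(10106.4749 + 121) = √10227.4749 = 101.130979
L = 2.75 × 101.130979 = 278.110192
V = π·4² × L = 50.265482 × 278.110192 = 13979.342985

L=278.110 V=13979.343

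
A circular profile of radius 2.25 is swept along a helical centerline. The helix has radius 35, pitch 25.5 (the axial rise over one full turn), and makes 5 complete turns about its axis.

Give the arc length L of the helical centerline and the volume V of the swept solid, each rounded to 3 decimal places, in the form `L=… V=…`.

L=1106.925 V=17604.880

2πR = 2π·35 = 219.911486
per-turn = √(219.911486² + 25.5²) = √(48361.0616 + 650.25) = √49011.3116 = 221.384985
L = 5 × 221.384985 = 1106.924925
V = π·2.25² × L = 15.904313 × 1106.924925 = 17604.880260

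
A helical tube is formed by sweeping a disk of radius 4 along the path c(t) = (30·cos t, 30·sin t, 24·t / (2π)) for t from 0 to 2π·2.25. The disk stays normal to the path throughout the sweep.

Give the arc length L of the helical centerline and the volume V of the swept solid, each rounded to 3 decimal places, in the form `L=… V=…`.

L=427.539 V=21490.451

2πR = 2π·30 = 188.495559
per-turn = √(188.495559² + 24²) = √(35530.5758 + 576) = √36106.5758 = 190.017304
L = 2.25 × 190.017304 = 427.538934
V = π·4² × L = 50.265482 × 427.538934 = 21490.450794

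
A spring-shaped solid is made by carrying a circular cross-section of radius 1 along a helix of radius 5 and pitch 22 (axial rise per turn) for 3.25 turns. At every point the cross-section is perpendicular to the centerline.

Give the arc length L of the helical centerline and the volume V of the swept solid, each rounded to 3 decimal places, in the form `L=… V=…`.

2πR = 2π·5 = 31.415927
per-turn = √(31.415927² + 22²) = √(986.9604 + 484) = √1470.9604 = 38.353102
L = 3.25 × 38.353102 = 124.647582
V = π·1² × L = 3.141593 × 124.647582 = 391.591927

L=124.648 V=391.592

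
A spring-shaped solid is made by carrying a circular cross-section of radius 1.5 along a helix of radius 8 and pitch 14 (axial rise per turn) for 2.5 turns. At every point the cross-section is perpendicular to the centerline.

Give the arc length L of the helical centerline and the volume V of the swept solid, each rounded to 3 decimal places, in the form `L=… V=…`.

L=130.447 V=922.074

2πR = 2π·8 = 50.265482
per-turn = √(50.265482² + 14²) = √(2526.6187 + 196) = √2722.6187 = 52.178719
L = 2.5 × 52.178719 = 130.446798
V = π·1.5² × L = 7.068583 × 130.446798 = 922.074078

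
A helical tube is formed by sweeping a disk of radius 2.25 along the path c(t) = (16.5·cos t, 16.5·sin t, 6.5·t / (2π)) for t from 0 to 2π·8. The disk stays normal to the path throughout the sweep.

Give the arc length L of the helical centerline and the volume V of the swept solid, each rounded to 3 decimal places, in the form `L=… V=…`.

L=831.009 V=13216.627

2πR = 2π·16.5 = 103.672558
per-turn = √(103.672558² + 6.5²) = √(10747.9992 + 42.25) = √10790.2492 = 103.876124
L = 8 × 103.876124 = 831.008994
V = π·2.25² × L = 15.904313 × 831.008994 = 13216.626990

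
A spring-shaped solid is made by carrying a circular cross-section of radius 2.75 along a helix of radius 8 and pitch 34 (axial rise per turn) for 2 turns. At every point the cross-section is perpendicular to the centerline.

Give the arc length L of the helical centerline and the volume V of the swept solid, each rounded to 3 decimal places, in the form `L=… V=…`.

2πR = 2π·8 = 50.265482
per-turn = √(50.265482² + 34²) = √(2526.6187 + 1156) = √3682.6187 = 60.684584
L = 2 × 60.684584 = 121.369168
V = π·2.75² × L = 23.758294 × 121.369168 = 2883.524426

L=121.369 V=2883.524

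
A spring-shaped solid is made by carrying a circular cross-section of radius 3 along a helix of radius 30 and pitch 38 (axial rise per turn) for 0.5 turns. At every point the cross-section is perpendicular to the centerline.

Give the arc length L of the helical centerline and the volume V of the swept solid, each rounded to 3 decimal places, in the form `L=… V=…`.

L=96.144 V=2718.404

2πR = 2π·30 = 188.495559
per-turn = √(188.495559² + 38²) = √(35530.5758 + 1444) = √36974.5758 = 192.287742
L = 0.5 × 192.287742 = 96.143871
V = π·3² × L = 28.274334 × 96.143871 = 2718.403914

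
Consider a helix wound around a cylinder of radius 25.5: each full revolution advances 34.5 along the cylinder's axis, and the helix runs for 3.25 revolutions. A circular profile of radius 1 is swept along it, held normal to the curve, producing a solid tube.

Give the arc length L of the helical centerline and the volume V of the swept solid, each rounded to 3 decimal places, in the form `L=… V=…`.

2πR = 2π·25.5 = 160.221225
per-turn = √(160.221225² + 34.5²) = √(25670.8410 + 1190.25) = √26861.0910 = 163.893536
L = 3.25 × 163.893536 = 532.653991
V = π·1² × L = 3.141593 × 532.653991 = 1673.381865

L=532.654 V=1673.382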